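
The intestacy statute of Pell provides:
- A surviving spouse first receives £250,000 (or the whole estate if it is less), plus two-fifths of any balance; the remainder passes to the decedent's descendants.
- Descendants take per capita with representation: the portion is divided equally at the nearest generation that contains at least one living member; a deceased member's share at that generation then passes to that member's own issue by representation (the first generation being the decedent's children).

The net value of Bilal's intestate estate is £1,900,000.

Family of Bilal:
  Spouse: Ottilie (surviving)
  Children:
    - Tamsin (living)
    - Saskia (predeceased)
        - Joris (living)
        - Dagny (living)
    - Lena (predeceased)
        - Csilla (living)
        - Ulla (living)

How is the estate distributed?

Ottilie first takes £250,000, leaving a balance of £1,650,000. Ottilie then takes two-fifths of the balance (£660,000), for a total of £910,000. The remaining £990,000 passes to the descendants.
The descendants' portion (£990,000) is divided into 3 shares of £330,000: Tamsin takes £330,000; Saskia's £330,000 share passes to Saskia's issue; Lena's £330,000 share passes to Lena's issue.
Saskia's share (£330,000) is divided into 2 shares of £165,000: Joris and Dagny each take £165,000.
Lena's share (£330,000) is divided into 2 shares of £165,000: Csilla and Ulla each take £165,000.

Ottilie: £910,000; Tamsin: £330,000; Joris: £165,000; Dagny: £165,000; Csilla: £165,000; Ulla: £165,000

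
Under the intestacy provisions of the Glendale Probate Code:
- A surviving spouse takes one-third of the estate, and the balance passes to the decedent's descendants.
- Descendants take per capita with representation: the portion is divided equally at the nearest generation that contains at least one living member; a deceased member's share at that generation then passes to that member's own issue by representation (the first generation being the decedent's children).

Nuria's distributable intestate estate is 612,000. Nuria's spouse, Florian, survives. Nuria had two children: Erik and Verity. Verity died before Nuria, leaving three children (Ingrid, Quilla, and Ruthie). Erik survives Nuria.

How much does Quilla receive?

Florian takes one-third of 612,000 = 204,000. The remaining 408,000 passes to the descendants.
The descendants' portion (408,000) is divided into 2 shares of 204,000: Erik takes 204,000; Verity's 204,000 share passes to Verity's issue.
Verity's share (204,000) is divided into 3 shares of 68,000: Ingrid, Quilla, and Ruthie each take 68,000.

Quilla receives 68,000.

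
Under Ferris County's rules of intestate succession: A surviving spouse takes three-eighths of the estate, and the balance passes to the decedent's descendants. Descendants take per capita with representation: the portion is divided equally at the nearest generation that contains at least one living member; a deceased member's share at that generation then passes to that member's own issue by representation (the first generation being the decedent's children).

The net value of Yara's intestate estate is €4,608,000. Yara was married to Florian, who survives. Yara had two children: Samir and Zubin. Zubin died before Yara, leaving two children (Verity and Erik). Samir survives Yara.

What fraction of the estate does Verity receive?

Florian takes three-eighths of €4,608,000 = €1,728,000. The remaining €2,880,000 passes to the descendants.
The descendants' portion (€2,880,000) is divided into 2 shares of €1,440,000: Samir takes €1,440,000; Zubin's €1,440,000 share passes to Zubin's issue.
Zubin's share (€1,440,000) is divided into 2 shares of €720,000: Verity and Erik each take €720,000.

Verity receives 5/32 of the estate.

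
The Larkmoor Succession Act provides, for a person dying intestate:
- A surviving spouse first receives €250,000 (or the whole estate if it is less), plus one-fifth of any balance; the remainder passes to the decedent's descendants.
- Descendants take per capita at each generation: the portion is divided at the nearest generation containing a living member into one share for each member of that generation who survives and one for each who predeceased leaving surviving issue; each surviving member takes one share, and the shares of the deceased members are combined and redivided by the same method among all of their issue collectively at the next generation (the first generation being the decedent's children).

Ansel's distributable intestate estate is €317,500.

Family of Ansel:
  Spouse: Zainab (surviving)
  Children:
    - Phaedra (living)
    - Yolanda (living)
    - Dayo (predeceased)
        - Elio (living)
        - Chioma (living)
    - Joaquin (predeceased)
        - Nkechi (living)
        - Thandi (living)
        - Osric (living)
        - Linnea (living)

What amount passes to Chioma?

Chioma receives €4,500.

Zainab first takes €250,000, leaving a balance of €67,500. Zainab then takes one-fifth of the balance (€13,500), for a total of €263,500. The remaining €54,000 passes to the descendants.
The descendants' portion (€54,000) is divided at the children's generation into 4 shares of €13,500. Phaedra and Yolanda each take €13,500. The 2 shares of the deceased (Dayo and Joaquin) are combined into a pool of €27,000.
That pool (€27,000) is divided at the grandchildren's generation equally among Elio, Chioma, Nkechi, Thandi, Osric, and Linnea: €4,500 each.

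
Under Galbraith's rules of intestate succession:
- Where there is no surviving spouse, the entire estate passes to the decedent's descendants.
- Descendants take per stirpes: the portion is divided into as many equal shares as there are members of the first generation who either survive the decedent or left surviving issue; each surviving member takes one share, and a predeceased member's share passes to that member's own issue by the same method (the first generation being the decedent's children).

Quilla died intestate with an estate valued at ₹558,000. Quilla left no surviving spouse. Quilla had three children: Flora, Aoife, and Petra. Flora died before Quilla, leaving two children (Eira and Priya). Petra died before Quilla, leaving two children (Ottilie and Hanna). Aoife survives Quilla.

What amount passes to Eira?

The entire ₹558,000 passes to the descendants.
That amount (₹558,000) is divided into 3 shares of ₹186,000: Aoife takes ₹186,000; Flora's ₹186,000 share passes to Flora's issue; Petra's ₹186,000 share passes to Petra's issue.
Flora's share (₹186,000) is divided into 2 shares of ₹93,000: Eira and Priya each take ₹93,000.
Petra's share (₹186,000) is divided into 2 shares of ₹93,000: Ottilie and Hanna each take ₹93,000.

Eira receives ₹93,000.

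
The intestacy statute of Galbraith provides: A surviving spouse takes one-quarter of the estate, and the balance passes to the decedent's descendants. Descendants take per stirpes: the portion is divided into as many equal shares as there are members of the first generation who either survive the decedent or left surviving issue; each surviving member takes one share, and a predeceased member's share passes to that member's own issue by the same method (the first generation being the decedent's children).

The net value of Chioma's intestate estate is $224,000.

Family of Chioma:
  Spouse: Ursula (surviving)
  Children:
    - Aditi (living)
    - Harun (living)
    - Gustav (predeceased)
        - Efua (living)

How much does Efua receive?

Efua receives $56,000.

Ursula takes one-quarter of $224,000 = $56,000. The remaining $168,000 passes to the descendants.
The descendants' portion ($168,000) is divided into 3 shares of $56,000: Aditi and Harun each take $56,000; Gustav's $56,000 share passes to Gustav's issue.
Gustav's share ($56,000) passes entirely to Efua.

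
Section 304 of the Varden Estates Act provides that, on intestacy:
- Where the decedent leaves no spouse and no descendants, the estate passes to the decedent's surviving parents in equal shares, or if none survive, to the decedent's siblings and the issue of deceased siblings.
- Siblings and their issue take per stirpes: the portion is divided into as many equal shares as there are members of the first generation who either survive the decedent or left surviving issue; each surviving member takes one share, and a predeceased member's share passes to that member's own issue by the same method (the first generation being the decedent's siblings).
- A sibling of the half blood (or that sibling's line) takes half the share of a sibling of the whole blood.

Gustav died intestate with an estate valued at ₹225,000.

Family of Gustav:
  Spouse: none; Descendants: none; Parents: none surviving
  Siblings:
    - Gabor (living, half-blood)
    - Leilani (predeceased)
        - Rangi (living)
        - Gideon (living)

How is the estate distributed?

The entire ₹225,000 passes to the siblings and their issue.
Counting each half-blood sibling's line as half a unit, there are 3/2 units in ₹225,000, so one unit is ₹150,000. Whole-blood lines (Leilani) take ₹150,000 each; half-blood lines (Gabor) take ₹75,000 each.
Leilani's share (₹150,000) is divided into 2 shares of ₹75,000: Rangi and Gideon each take ₹75,000.

Gabor: ₹75,000; Rangi: ₹75,000; Gideon: ₹75,000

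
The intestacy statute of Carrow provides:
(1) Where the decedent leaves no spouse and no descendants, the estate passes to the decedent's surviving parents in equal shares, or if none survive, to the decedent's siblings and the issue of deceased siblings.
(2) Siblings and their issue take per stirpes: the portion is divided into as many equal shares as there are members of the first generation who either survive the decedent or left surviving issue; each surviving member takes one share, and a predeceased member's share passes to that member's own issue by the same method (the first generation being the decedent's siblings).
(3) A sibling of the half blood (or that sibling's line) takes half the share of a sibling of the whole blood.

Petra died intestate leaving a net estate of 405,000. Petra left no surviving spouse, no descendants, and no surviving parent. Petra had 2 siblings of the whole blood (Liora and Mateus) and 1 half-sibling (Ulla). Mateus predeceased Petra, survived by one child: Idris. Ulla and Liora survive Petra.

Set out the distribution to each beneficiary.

The entire 405,000 passes to the siblings and their issue.
Counting each half-blood sibling's line as half a unit, there are 5/2 units in 405,000, so one unit is 162,000. Whole-blood lines (Liora and Mateus) take 162,000 each; half-blood lines (Ulla) take 81,000 each.
Mateus's share (162,000) passes entirely to Idris.

Ulla: 81,000; Liora: 162,000; Idris: 162,000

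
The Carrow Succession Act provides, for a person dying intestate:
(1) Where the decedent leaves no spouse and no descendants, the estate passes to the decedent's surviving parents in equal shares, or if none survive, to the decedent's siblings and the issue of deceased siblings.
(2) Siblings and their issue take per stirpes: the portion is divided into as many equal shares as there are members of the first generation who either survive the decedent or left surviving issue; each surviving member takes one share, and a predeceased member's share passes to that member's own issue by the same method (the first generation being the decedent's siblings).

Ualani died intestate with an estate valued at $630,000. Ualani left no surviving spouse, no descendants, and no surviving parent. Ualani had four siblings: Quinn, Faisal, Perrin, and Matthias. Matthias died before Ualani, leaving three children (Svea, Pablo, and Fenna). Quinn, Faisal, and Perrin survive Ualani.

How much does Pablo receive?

The entire $630,000 passes to the siblings and their issue.
That amount ($630,000) is divided into 4 shares of $157,500: Quinn, Faisal, and Perrin each take $157,500; Matthias's $157,500 share passes to Matthias's issue.
Matthias's share ($157,500) is divided into 3 shares of $52,500: Svea, Pablo, and Fenna each take $52,500.

Pablo receives $52,500.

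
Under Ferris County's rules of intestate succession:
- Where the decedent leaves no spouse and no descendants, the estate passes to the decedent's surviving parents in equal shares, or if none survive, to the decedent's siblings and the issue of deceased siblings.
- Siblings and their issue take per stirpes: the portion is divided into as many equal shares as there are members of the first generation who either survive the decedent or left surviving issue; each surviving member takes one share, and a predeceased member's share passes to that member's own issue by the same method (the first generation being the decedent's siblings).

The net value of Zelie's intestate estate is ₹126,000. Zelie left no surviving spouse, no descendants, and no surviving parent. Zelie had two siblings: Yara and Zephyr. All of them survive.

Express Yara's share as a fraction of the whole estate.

Yara receives 1/2 of the estate.

The entire ₹126,000 passes to the siblings and their issue.
That amount (₹126,000) is divided into 2 shares of ₹63,000: Yara and Zephyr each take ₹63,000.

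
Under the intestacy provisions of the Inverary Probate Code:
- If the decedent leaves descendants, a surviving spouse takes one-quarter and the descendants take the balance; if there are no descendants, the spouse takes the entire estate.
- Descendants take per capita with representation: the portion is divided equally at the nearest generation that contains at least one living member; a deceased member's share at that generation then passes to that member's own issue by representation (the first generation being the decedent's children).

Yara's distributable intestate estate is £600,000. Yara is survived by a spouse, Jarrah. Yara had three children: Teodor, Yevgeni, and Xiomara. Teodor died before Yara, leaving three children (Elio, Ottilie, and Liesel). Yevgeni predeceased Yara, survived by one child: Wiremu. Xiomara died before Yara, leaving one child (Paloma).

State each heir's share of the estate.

Jarrah takes one-quarter of £600,000 = £150,000. The remaining £450,000 passes to the descendants.
No child survives, so the initial division is made at the grandchildren's generation.
The descendants' portion (£450,000) is divided into 5 shares of £90,000: Elio, Ottilie, Liesel, Wiremu, and Paloma each take £90,000.

Jarrah: £150,000; Elio: £90,000; Ottilie: £90,000; Liesel: £90,000; Wiremu: £90,000; Paloma: £90,000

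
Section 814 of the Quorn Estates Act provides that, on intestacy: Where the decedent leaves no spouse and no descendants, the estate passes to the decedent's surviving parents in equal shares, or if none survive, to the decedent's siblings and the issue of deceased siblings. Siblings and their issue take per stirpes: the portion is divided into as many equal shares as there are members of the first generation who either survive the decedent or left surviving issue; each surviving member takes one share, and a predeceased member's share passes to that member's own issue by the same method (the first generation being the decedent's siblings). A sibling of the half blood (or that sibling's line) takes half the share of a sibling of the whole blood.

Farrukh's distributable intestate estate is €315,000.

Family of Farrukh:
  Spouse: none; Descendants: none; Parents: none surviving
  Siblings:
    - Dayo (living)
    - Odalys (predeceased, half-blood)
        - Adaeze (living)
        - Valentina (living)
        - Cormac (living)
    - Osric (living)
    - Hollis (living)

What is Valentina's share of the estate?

Valentina receives €15,000.

The entire €315,000 passes to the siblings and their issue.
Counting each half-blood sibling's line as half a unit, there are 7/2 units in €315,000, so one unit is €90,000. Whole-blood lines (Dayo, Osric, and Hollis) take €90,000 each; half-blood lines (Odalys) take €45,000 each.
Odalys's share (€45,000) is divided into 3 shares of €15,000: Adaeze, Valentina, and Cormac each take €15,000.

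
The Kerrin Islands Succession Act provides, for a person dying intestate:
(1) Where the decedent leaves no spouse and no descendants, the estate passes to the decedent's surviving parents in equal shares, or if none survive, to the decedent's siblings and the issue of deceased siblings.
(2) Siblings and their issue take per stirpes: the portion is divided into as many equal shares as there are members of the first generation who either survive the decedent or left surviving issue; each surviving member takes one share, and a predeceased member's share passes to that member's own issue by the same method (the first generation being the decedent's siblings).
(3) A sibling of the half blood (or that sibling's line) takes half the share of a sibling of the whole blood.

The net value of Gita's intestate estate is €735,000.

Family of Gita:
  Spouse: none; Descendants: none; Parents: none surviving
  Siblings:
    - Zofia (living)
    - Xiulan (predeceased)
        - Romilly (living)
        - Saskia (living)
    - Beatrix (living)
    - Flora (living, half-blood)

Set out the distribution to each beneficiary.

Zofia: €210,000; Romilly: €105,000; Saskia: €105,000; Beatrix: €210,000; Flora: €105,000

The entire €735,000 passes to the siblings and their issue.
Counting each half-blood sibling's line as half a unit, there are 7/2 units in €735,000, so one unit is €210,000. Whole-blood lines (Zofia, Xiulan, and Beatrix) take €210,000 each; half-blood lines (Flora) take €105,000 each.
Xiulan's share (€210,000) is divided into 2 shares of €105,000: Romilly and Saskia each take €105,000.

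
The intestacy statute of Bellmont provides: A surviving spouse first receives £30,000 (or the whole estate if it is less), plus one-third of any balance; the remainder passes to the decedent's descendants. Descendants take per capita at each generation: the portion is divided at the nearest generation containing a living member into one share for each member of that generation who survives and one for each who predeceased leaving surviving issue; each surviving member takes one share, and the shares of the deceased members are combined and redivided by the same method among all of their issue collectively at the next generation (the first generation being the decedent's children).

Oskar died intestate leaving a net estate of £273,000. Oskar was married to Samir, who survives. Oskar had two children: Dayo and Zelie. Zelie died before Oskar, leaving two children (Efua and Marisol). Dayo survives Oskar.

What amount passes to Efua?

Samir first takes £30,000, leaving a balance of £243,000. Samir then takes one-third of the balance (£81,000), for a total of £111,000. The remaining £162,000 passes to the descendants.
The descendants' portion (£162,000) is divided at the children's generation into 2 shares of £81,000. Dayo takes £81,000. The remaining share for the deceased Zelie (£81,000) is carried to the next generation.
That pool (£81,000) is divided at the grandchildren's generation equally among Efua and Marisol: £40,500 each.

Efua receives £40,500.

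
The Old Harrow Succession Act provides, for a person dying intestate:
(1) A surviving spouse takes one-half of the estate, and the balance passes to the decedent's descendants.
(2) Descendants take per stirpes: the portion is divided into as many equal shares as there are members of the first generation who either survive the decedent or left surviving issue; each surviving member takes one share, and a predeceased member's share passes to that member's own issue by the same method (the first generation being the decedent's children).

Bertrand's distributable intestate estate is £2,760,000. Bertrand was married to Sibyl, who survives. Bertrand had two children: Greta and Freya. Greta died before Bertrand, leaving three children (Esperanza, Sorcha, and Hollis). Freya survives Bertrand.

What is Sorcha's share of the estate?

Sorcha receives £230,000.

Sibyl takes one-half of £2,760,000 = £1,380,000. The remaining £1,380,000 passes to the descendants.
The descendants' portion (£1,380,000) is divided into 2 shares of £690,000: Freya takes £690,000; Greta's £690,000 share passes to Greta's issue.
Greta's share (£690,000) is divided into 3 shares of £230,000: Esperanza, Sorcha, and Hollis each take £230,000.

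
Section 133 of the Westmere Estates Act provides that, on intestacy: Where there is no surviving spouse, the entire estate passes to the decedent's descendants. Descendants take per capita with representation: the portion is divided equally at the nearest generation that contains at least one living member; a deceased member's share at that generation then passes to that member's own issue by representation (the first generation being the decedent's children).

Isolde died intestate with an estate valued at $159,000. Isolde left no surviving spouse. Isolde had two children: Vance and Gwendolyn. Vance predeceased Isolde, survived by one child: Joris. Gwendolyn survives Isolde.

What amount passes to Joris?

The entire $159,000 passes to the descendants.
That amount ($159,000) is divided into 2 shares of $79,500: Gwendolyn takes $79,500; Vance's $79,500 share passes to Vance's issue.
Vance's share ($79,500) passes entirely to Joris.

Joris receives $79,500.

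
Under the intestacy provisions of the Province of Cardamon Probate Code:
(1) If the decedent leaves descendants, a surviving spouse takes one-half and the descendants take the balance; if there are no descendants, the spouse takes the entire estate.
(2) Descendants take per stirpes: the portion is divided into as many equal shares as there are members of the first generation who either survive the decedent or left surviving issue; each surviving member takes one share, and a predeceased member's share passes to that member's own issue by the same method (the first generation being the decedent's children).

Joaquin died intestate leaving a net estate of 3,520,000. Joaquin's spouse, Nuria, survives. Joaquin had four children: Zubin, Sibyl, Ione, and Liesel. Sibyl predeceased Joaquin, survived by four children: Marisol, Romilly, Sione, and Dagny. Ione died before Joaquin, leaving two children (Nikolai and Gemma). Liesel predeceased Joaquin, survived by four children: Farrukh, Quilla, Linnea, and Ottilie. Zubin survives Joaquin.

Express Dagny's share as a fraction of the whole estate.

Dagny receives 1/32 of the estate.

Nuria takes one-half of 3,520,000 = 1,760,000. The remaining 1,760,000 passes to the descendants.
The descendants' portion (1,760,000) is divided into 4 shares of 440,000: Zubin takes 440,000; Sibyl's 440,000 share passes to Sibyl's issue; Ione's 440,000 share passes to Ione's issue; Liesel's 440,000 share passes to Liesel's issue.
Sibyl's share (440,000) is divided into 4 shares of 110,000: Marisol, Romilly, Sione, and Dagny each take 110,000.
Ione's share (440,000) is divided into 2 shares of 220,000: Nikolai and Gemma each take 220,000.
Liesel's share (440,000) is divided into 4 shares of 110,000: Farrukh, Quilla, Linnea, and Ottilie each take 110,000.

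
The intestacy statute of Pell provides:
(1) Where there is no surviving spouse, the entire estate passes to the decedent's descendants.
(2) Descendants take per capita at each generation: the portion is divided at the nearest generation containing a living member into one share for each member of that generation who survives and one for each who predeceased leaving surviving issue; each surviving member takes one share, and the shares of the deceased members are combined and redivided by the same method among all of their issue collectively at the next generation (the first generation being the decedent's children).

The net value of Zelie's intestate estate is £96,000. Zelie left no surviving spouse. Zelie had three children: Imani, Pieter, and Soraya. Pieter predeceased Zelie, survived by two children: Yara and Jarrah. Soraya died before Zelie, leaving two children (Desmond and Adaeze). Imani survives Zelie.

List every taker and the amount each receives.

The entire £96,000 passes to the descendants.
That amount (£96,000) is divided at the children's generation into 3 shares of £32,000. Imani takes £32,000. The 2 shares of the deceased (Pieter and Soraya) are combined into a pool of £64,000.
That pool (£64,000) is divided at the grandchildren's generation equally among Yara, Jarrah, Desmond, and Adaeze: £16,000 each.

Imani: £32,000; Yara: £16,000; Jarrah: £16,000; Desmond: £16,000; Adaeze: £16,000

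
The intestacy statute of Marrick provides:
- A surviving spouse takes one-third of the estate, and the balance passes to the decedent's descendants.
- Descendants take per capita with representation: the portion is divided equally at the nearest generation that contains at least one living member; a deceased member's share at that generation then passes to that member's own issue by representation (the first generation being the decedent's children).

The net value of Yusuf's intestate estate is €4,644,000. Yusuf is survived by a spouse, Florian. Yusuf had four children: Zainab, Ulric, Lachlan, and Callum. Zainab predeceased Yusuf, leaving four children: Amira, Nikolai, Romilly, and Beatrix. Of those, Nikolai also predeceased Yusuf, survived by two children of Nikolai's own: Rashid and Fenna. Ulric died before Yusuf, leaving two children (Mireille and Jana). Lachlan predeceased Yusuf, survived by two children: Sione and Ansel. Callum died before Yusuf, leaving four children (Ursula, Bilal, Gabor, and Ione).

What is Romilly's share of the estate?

Romilly receives €258,000.

Florian takes one-third of €4,644,000 = €1,548,000. The remaining €3,096,000 passes to the descendants.
No child survives, so the initial division is made at the grandchildren's generation.
The descendants' portion (€3,096,000) is divided into 12 shares of €258,000: Amira, Romilly, Beatrix, Mireille, Jana, Sione, Ansel, Ursula, Bilal, Gabor, and Ione each take €258,000; Nikolai's €258,000 share passes to Nikolai's issue.
Nikolai's share (€258,000) is divided into 2 shares of €129,000: Rashid and Fenna each take €129,000.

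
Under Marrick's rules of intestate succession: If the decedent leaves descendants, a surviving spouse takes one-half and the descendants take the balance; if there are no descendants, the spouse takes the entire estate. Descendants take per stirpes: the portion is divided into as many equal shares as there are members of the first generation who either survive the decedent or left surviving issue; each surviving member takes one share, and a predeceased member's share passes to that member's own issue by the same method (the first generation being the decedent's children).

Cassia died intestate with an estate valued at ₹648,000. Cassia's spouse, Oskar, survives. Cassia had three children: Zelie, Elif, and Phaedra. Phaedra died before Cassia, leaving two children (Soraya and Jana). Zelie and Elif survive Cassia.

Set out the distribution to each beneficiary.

Oskar takes one-half of ₹648,000 = ₹324,000. The remaining ₹324,000 passes to the descendants.
The descendants' portion (₹324,000) is divided into 3 shares of ₹108,000: Zelie and Elif each take ₹108,000; Phaedra's ₹108,000 share passes to Phaedra's issue.
Phaedra's share (₹108,000) is divided into 2 shares of ₹54,000: Soraya and Jana each take ₹54,000.

Oskar: ₹324,000; Zelie: ₹108,000; Elif: ₹108,000; Soraya: ₹54,000; Jana: ₹54,000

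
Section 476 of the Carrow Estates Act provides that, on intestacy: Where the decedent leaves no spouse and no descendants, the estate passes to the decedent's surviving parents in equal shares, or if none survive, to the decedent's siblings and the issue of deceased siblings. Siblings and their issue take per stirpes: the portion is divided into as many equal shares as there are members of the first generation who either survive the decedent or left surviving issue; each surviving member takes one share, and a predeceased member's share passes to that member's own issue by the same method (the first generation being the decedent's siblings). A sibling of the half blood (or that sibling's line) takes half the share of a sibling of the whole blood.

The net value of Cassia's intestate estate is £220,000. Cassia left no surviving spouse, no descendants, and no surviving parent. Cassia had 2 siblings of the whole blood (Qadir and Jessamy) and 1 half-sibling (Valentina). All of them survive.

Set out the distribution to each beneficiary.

Qadir: £88,000; Jessamy: £88,000; Valentina: £44,000

The entire £220,000 passes to the siblings and their issue.
Counting each half-blood sibling's line as half a unit, there are 5/2 units in £220,000, so one unit is £88,000. Whole-blood lines (Qadir and Jessamy) take £88,000 each; half-blood lines (Valentina) take £44,000 each.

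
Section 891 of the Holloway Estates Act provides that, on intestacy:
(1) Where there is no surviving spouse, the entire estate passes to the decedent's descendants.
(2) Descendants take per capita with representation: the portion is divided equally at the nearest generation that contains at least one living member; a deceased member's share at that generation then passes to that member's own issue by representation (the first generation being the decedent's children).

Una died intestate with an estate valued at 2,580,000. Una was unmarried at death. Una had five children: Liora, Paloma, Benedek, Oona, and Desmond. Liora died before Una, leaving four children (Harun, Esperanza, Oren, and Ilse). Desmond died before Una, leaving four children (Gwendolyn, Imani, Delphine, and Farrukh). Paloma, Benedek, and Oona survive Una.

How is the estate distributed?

Harun: 129,000; Esperanza: 129,000; Oren: 129,000; Ilse: 129,000; Paloma: 516,000; Benedek: 516,000; Oona: 516,000; Gwendolyn: 129,000; Imani: 129,000; Delphine: 129,000; Farrukh: 129,000

The entire 2,580,000 passes to the descendants.
That amount (2,580,000) is divided into 5 shares of 516,000: Paloma, Benedek, and Oona each take 516,000; Liora's 516,000 share passes to Liora's issue; Desmond's 516,000 share passes to Desmond's issue.
Liora's share (516,000) is divided into 4 shares of 129,000: Harun, Esperanza, Oren, and Ilse each take 129,000.
Desmond's share (516,000) is divided into 4 shares of 129,000: Gwendolyn, Imani, Delphine, and Farrukh each take 129,000.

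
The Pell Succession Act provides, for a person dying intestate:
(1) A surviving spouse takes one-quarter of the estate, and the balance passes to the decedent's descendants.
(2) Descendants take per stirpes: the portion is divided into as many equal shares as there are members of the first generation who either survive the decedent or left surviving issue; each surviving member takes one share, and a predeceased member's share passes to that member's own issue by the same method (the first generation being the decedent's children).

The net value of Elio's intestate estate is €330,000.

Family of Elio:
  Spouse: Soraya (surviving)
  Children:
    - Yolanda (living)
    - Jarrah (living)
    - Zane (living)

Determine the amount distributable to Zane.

Zane receives €82,500.

Soraya takes one-quarter of €330,000 = €82,500. The remaining €247,500 passes to the descendants.
The descendants' portion (€247,500) is divided into 3 shares of €82,500: Yolanda, Jarrah, and Zane each take €82,500.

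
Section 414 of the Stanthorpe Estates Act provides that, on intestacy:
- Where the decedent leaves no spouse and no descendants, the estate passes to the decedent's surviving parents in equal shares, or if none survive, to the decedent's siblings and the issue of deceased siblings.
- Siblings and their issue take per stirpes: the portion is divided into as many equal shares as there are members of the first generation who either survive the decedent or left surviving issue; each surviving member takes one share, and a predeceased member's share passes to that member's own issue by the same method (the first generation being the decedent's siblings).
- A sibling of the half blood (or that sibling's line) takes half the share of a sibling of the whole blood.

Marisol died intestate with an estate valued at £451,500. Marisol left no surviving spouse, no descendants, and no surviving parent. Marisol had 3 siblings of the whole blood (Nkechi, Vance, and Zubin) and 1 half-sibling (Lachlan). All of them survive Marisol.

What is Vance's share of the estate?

Vance receives £129,000.

The entire £451,500 passes to the siblings and their issue.
Counting each half-blood sibling's line as half a unit, there are 7/2 units in £451,500, so one unit is £129,000. Whole-blood lines (Nkechi, Vance, and Zubin) take £129,000 each; half-blood lines (Lachlan) take £64,500 each.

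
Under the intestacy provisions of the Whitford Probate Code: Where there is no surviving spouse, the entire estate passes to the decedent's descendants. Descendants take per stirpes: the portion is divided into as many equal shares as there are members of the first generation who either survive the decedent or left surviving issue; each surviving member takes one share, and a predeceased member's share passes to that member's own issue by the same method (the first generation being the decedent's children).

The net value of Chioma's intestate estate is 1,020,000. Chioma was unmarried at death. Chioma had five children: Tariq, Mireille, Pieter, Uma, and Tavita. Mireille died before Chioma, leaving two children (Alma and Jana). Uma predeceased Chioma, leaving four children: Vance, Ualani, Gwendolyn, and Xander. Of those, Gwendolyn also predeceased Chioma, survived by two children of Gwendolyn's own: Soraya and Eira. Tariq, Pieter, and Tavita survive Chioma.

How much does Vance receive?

Vance receives 51,000.

The entire 1,020,000 passes to the descendants.
That amount (1,020,000) is divided into 5 shares of 204,000: Tariq, Pieter, and Tavita each take 204,000; Mireille's 204,000 share passes to Mireille's issue; Uma's 204,000 share passes to Uma's issue.
Mireille's share (204,000) is divided into 2 shares of 102,000: Alma and Jana each take 102,000.
Uma's share (204,000) is divided into 4 shares of 51,000: Vance, Ualani, and Xander each take 51,000; Gwendolyn's 51,000 share passes to Gwendolyn's issue.
Gwendolyn's share (51,000) is divided into 2 shares of 25,500: Soraya and Eira each take 25,500.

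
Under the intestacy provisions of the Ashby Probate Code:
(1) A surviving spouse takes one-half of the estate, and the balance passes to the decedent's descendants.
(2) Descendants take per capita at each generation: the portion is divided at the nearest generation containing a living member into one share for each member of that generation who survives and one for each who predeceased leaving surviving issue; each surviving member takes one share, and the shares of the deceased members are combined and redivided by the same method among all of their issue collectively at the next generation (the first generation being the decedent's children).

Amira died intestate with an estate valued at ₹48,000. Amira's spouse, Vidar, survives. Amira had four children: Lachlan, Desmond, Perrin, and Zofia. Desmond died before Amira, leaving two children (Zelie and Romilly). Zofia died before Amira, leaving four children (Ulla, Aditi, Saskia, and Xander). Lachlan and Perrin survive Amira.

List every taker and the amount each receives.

Vidar: ₹24,000; Lachlan: ₹6,000; Zelie: ₹2,000; Romilly: ₹2,000; Perrin: ₹6,000; Ulla: ₹2,000; Aditi: ₹2,000; Saskia: ₹2,000; Xander: ₹2,000

Vidar takes one-half of ₹48,000 = ₹24,000. The remaining ₹24,000 passes to the descendants.
The descendants' portion (₹24,000) is divided at the children's generation into 4 shares of ₹6,000. Lachlan and Perrin each take ₹6,000. The 2 shares of the deceased (Desmond and Zofia) are combined into a pool of ₹12,000.
That pool (₹12,000) is divided at the grandchildren's generation equally among Zelie, Romilly, Ulla, Aditi, Saskia, and Xander: ₹2,000 each.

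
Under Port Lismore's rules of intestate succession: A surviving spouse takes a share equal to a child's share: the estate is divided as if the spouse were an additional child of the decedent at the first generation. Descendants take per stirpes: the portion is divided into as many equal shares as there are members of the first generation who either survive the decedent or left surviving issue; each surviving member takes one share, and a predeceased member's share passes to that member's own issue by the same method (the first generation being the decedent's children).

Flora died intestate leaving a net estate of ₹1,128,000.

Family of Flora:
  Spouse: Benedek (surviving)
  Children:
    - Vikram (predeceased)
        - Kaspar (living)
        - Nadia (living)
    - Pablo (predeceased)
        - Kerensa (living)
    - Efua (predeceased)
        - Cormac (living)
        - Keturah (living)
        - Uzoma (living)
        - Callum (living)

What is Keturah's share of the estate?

The spouse counts as an additional share at the children's level, so there are 4 primary shares of ₹282,000. Benedek takes one such share (₹282,000).
The children's combined portion (₹846,000) is divided into 3 shares of ₹282,000: Vikram's ₹282,000 share passes to Vikram's issue; Pablo's ₹282,000 share passes to Pablo's issue; Efua's ₹282,000 share passes to Efua's issue.
Vikram's share (₹282,000) is divided into 2 shares of ₹141,000: Kaspar and Nadia each take ₹141,000.
Pablo's share (₹282,000) passes entirely to Kerensa.
Efua's share (₹282,000) is divided into 4 shares of ₹70,500: Cormac, Keturah, Uzoma, and Callum each take ₹70,500.

Keturah receives ₹70,500.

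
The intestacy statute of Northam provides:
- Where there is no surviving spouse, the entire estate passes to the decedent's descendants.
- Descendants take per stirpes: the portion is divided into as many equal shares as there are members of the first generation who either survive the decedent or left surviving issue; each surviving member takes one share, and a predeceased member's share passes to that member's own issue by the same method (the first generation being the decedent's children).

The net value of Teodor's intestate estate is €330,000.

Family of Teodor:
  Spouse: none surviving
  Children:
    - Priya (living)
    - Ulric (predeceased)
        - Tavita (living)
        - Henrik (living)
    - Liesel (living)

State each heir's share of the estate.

Priya: €110,000; Tavita: €55,000; Henrik: €55,000; Liesel: €110,000

The entire €330,000 passes to the descendants.
That amount (€330,000) is divided into 3 shares of €110,000: Priya and Liesel each take €110,000; Ulric's €110,000 share passes to Ulric's issue.
Ulric's share (€110,000) is divided into 2 shares of €55,000: Tavita and Henrik each take €55,000.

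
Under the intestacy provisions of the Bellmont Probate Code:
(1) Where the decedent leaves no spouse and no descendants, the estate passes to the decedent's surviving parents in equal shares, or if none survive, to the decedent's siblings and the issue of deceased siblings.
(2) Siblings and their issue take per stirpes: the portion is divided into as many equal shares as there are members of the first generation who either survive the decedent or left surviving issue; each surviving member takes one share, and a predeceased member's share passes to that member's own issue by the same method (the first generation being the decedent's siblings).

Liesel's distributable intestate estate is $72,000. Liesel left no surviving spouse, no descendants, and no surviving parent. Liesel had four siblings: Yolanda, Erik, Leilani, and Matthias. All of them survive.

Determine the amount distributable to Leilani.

Leilani receives $18,000.

The entire $72,000 passes to the siblings and their issue.
That amount ($72,000) is divided into 4 shares of $18,000: Yolanda, Erik, Leilani, and Matthias each take $18,000.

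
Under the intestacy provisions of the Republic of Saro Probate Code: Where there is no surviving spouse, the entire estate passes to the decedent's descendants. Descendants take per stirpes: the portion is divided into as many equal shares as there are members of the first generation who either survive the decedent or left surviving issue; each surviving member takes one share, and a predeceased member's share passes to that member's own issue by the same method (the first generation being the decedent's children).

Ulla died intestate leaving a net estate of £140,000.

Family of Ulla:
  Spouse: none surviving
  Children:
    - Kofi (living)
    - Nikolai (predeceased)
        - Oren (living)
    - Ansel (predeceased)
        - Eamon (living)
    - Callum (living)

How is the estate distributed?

Kofi: £35,000; Oren: £35,000; Eamon: £35,000; Callum: £35,000

The entire £140,000 passes to the descendants.
That amount (£140,000) is divided into 4 shares of £35,000: Kofi and Callum each take £35,000; Nikolai's £35,000 share passes to Nikolai's issue; Ansel's £35,000 share passes to Ansel's issue.
Nikolai's share (£35,000) passes entirely to Oren.
Ansel's share (£35,000) passes entirely to Eamon.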